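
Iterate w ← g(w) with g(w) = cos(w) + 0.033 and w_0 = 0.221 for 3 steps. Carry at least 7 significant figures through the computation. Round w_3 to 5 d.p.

0.87706

w_1 = g(0.221000) = 1.008679
w_2 = g(1.008679) = 0.565979
w_3 = g(0.565979) = 0.877064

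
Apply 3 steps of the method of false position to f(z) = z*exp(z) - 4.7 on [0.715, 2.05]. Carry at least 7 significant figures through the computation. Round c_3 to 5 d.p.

1.23474

f(0.715000) = -3.238407, f(2.050000) = 11.224197
step 1: c = 1.013928, f(c) = -1.905204 < 0 → new bracket [1.013928, 2.050000]
step 2: c = 1.164272, f(c) = -0.970151 < 0 → new bracket [1.164272, 2.050000]
step 3: c = 1.234738, f(c) = -0.455615 < 0 → new bracket [1.234738, 2.050000]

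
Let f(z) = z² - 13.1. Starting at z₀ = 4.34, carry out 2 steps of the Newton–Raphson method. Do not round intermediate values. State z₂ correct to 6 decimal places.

f'(z) = 2z
z_0 = 4.340000: f = 5.735600, f' = 8.680000 → z_1 = 4.340000 - (5.735600)/(8.680000) = 3.679217
z_1 = 3.679217: f = 0.436635, f' = 7.358433 → z_2 = 3.679217 - (0.436635)/(7.358433) = 3.619879

3.619879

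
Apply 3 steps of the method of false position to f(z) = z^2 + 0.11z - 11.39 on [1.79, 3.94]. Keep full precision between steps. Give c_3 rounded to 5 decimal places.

f(1.790000) = -7.989000, f(3.940000) = 4.567000
step 1: c = 3.157979, f(c) = -1.069788 < 0 → new bracket [3.157979, 3.940000]
step 2: c = 3.306397, f(c) = -0.094038 < 0 → new bracket [3.306397, 3.940000]
step 3: c = 3.319180, f(c) = -0.007936 < 0 → new bracket [3.319180, 3.940000]

3.31918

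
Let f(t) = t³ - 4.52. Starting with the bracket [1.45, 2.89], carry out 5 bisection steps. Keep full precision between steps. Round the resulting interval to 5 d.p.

[1.63000, 1.67500]

f(1.450000) = -1.471375, f(2.890000) = 19.617569 (opposite signs)
step 1: m = 2.170000, f(m) = 5.698313 > 0 → root in [1.450000, 2.170000]
step 2: m = 1.810000, f(m) = 1.409741 > 0 → root in [1.450000, 1.810000]
step 3: m = 1.630000, f(m) = -0.189253 < 0 → root in [1.630000, 1.810000]
step 4: m = 1.720000, f(m) = 0.568448 > 0 → root in [1.630000, 1.720000]
step 5: m = 1.675000, f(m) = 0.179422 > 0 → root in [1.630000, 1.675000]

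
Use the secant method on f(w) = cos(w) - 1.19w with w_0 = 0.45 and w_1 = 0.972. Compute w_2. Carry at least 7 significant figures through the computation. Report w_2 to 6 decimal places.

0.648859

Secant update: w_(k+1) = w_k − f(w_k)·(w_k − w_(k-1))/(f(w_k) − f(w_(k-1))).
f(w_0) = 0.364947, f(w_1) = -0.593031
w_2 = 0.972000 - (-0.593031)·(0.972000 - 0.450000)/(-0.593031 - (0.364947)) = 0.648859; f(w_2) = 0.024632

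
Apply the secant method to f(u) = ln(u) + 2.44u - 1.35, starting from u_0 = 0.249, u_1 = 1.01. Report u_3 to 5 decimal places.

Secant update: u_(k+1) = u_k − f(u_k)·(u_k − u_(k-1))/(f(u_k) − f(u_(k-1))).
f(u_0) = -2.132742, f(u_1) = 1.124350
u_2 = 1.010000 - (1.124350)·(1.010000 - 0.249000)/(1.124350 - (-2.132742)) = 0.747302; f(u_2) = 0.182132
u_3 = 0.747302 - (0.182132)·(0.747302 - 1.010000)/(0.182132 - (1.124350)) = 0.696522; f(u_3) = -0.012140

0.69652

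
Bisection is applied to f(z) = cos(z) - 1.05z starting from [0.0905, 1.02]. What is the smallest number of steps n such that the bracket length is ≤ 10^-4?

Initial width b − a = 1.02 − 0.0905 = 0.929500.
After n steps the width is (b−a)/2^n; need (b−a)/2^n ≤ 10^-4.
So n ≥ log₂(0.929500/10^-4) = log₂(9295.0000) ≈ 13.1822.
Hence n = 14.

14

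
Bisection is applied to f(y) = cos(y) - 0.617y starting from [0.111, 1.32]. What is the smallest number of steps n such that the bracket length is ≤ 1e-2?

Initial width b − a = 1.32 − 0.111 = 1.209000.
After n steps the width is (b−a)/2^n; need (b−a)/2^n ≤ 1e-2.
So n ≥ log₂(1.209000/1e-2) = log₂(120.9000) ≈ 6.9177.
Hence n = 7.

7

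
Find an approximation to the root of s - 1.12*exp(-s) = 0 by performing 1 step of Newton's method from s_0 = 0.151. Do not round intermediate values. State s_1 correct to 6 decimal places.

f'(s) = 1 + 1.12*exp(-s)
s_0 = 0.151000: f = -0.812029, f' = 1.963029 → s_1 = 0.151000 - (-0.812029)/(1.963029) = 0.564661

0.564661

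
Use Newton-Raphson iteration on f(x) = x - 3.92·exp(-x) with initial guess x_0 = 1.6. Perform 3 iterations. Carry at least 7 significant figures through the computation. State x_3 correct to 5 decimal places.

1.19116

f'(x) = 1 + 3.92·exp(-x)
x_0 = 1.600000: f = 0.808566, f' = 1.791434 → x_1 = 1.600000 - (0.808566)/(1.791434) = 1.148649
x_1 = 1.148649: f = -0.094245, f' = 2.242894 → x_2 = 1.148649 - (-0.094245)/(2.242894) = 1.190668
x_2 = 1.190668: f = -0.001082, f' = 2.191750 → x_3 = 1.190668 - (-0.001082)/(2.191750) = 1.191162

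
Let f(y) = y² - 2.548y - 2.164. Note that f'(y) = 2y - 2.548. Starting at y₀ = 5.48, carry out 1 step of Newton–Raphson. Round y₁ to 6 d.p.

3.827199

Newton update: y ← y − f(y)/f'(y).
y_0 = 5.480000: f = 13.903360, f' = 8.412000 → y_1 = 5.480000 - (13.903360)/(8.412000) = 3.827199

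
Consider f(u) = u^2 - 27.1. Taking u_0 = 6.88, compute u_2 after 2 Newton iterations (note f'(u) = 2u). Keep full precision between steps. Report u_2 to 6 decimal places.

u_0 = 6.880000: f = 20.234400, f' = 13.760000 → u_1 = 6.880000 - (20.234400)/(13.760000) = 5.409477
u_1 = 5.409477: f = 2.162439, f' = 10.818953 → u_2 = 5.409477 - (2.162439)/(10.818953) = 5.209602

5.209602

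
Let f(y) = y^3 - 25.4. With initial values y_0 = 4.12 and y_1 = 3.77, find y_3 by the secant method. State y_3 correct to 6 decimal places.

f(y_0) = 44.534528, f(y_1) = 28.182633
y_2 = 3.770000 - (28.182633)·(3.770000 - 4.120000)/(28.182633 - (44.534528)) = 3.166772; f(y_2) = 6.357797
y_3 = 3.166772 - (6.357797)·(3.166772 - 3.770000)/(6.357797 - (28.182633)) = 2.991045; f(y_3) = 1.358949

2.991045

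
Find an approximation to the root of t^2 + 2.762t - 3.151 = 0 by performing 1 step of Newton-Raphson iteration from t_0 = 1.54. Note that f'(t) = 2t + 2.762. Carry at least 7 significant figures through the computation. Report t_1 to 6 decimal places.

Newton update: t ← t − f(t)/f'(t).
t_0 = 1.540000: f = 3.474080, f' = 5.842000 → t_1 = 1.540000 - (3.474080)/(5.842000) = 0.945327

0.945327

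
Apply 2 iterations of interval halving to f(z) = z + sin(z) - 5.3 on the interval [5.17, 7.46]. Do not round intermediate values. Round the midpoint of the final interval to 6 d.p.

6.028750

f(5.170000) = -1.027111, f(7.460000) = 3.083388 (opposite signs)
step 1: m = 6.315000, f(m) = 1.046809 > 0 → root in [5.170000, 6.315000]
step 2: m = 5.742500, f(m) = -0.072224 < 0 → root in [5.742500, 6.315000]
Midpoint of [5.742500, 6.315000] = 6.028750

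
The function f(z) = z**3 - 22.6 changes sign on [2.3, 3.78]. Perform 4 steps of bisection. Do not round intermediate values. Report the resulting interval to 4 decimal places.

[2.7625, 2.8550]

f(2.300000) = -10.433000, f(3.780000) = 31.410152 (opposite signs)
step 1: m = 3.040000, f(m) = 5.494464 > 0 → root in [2.300000, 3.040000]
step 2: m = 2.670000, f(m) = -3.565837 < 0 → root in [2.670000, 3.040000]
step 3: m = 2.855000, f(m) = 0.671176 > 0 → root in [2.670000, 2.855000]
step 4: m = 2.762500, f(m) = -1.518240 < 0 → root in [2.762500, 2.855000]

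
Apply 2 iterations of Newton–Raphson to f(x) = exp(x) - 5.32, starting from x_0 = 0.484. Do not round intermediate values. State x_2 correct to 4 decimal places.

f'(x) = exp(x)
x_0 = 0.484000: f = -3.697448, f' = 1.622552 → x_1 = 0.484000 - (-3.697448)/(1.622552) = 2.762786
x_1 = 2.762786: f = 10.523926, f' = 15.843926 → x_2 = 2.762786 - (10.523926)/(15.843926) = 2.098562

2.0986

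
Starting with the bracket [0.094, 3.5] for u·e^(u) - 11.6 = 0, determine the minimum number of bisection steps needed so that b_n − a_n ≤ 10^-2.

Initial width b − a = 3.5 − 0.094 = 3.406000.
After n steps the width is (b−a)/2^n; need (b−a)/2^n ≤ 10^-2.
So n ≥ log₂(3.406000/10^-2) = log₂(340.6000) ≈ 8.4119.
Hence n = 9.

9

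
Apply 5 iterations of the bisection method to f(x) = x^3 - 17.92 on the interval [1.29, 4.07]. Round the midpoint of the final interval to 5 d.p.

f(1.290000) = -15.773311, f(4.070000) = 49.499143 (opposite signs)
step 1: m = 2.680000, f(m) = 1.328832 > 0 → root in [1.290000, 2.680000]
step 2: m = 1.985000, f(m) = -10.098653 < 0 → root in [1.985000, 2.680000]
step 3: m = 2.332500, f(m) = -5.229903 < 0 → root in [2.332500, 2.680000]
step 4: m = 2.506250, f(m) = -2.177519 < 0 → root in [2.506250, 2.680000]
step 5: m = 2.593125, f(m) = -0.483057 < 0 → root in [2.593125, 2.680000]
Midpoint of [2.593125, 2.680000] = 2.636563

2.63656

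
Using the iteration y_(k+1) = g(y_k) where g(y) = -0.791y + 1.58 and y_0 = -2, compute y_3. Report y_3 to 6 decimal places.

y_1 = g(-2.000000) = 3.162000
y_2 = g(3.162000) = -0.921142
y_3 = g(-0.921142) = 2.308623

2.308623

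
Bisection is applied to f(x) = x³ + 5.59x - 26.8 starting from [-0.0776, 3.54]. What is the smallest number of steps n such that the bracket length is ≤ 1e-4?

Initial width b − a = 3.54 − -0.0776 = 3.617600.
After n steps the width is (b−a)/2^n; need (b−a)/2^n ≤ 1e-4.
So n ≥ log₂(3.617600/1e-4) = log₂(36176.0000) ≈ 15.1427.
Hence n = 16.

16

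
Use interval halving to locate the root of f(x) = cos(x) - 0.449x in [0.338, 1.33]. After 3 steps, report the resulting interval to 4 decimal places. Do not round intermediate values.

f(0.338000) = 0.791658, f(1.330000) = -0.358694 (opposite signs)
step 1: m = 0.834000, f(m) = 0.297453 > 0 → root in [0.834000, 1.330000]
step 2: m = 1.082000, f(m) = -0.016254 < 0 → root in [0.834000, 1.082000]
step 3: m = 0.958000, f(m) = 0.145015 > 0 → root in [0.958000, 1.082000]

[0.9580, 1.0820]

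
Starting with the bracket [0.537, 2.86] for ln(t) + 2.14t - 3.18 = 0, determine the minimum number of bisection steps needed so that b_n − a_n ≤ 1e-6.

Initial width b − a = 2.86 − 0.537 = 2.323000.
After n steps the width is (b−a)/2^n; need (b−a)/2^n ≤ 1e-6.
So n ≥ log₂(2.323000/1e-6) = log₂(2323000.0000) ≈ 21.1476.
Hence n = 22.

22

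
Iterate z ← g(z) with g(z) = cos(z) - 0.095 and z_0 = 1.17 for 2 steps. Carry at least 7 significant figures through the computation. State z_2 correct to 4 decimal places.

z_1 = g(1.170000) = 0.295152
z_2 = g(0.295152) = 0.861758

0.8618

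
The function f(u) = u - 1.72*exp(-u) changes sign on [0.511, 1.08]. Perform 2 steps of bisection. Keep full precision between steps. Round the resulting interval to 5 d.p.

f(0.511000) = -0.520820, f(1.080000) = 0.495896 (opposite signs)
step 1: m = 0.795500, f(m) = 0.019169 > 0 → root in [0.511000, 0.795500]
step 2: m = 0.653250, f(m) = -0.241755 < 0 → root in [0.653250, 0.795500]

[0.65325, 0.79550]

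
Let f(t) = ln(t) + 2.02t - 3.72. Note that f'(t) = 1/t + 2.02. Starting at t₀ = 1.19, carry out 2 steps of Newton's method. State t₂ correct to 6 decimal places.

1.606785

t_0 = 1.190000: f = -1.142247, f' = 2.860336 → t_1 = 1.190000 - (-1.142247)/(2.860336) = 1.589340
t_1 = 1.589340: f = -0.046214, f' = 2.649192 → t_2 = 1.589340 - (-0.046214)/(2.649192) = 1.606785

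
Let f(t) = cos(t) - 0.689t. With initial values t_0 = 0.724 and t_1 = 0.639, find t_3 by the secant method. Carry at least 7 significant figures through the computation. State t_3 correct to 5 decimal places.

0.90020

f(t_0) = 0.250326, f(t_1) = 0.362422
t_2 = 0.639000 - (0.362422)·(0.639000 - 0.724000)/(0.362422 - (0.250326)) = 0.913818; f(t_2) = -0.018894
t_3 = 0.913818 - (-0.018894)·(0.913818 - 0.639000)/(-0.018894 - (0.362422)) = 0.900201; f(t_3) = 0.001214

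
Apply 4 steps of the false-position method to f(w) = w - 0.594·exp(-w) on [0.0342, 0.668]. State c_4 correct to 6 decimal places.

f(0.034200) = -0.539829, f(0.668000) = 0.363437
step 1: c = 0.412985, f(c) = 0.019952 > 0 → new bracket [0.034200, 0.412985]
step 2: c = 0.399484, f(c) = 0.001109 > 0 → new bracket [0.034200, 0.399484]
step 3: c = 0.398736, f(c) = 0.000062 > 0 → new bracket [0.034200, 0.398736]
step 4: c = 0.398694, f(c) = 0.000003 > 0 → new bracket [0.034200, 0.398694]

0.398694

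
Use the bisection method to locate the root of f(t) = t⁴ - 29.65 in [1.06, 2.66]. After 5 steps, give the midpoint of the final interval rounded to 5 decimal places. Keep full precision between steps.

2.33500

f(1.060000) = -28.387523, f(2.660000) = 20.414115 (opposite signs)
step 1: m = 1.860000, f(m) = -17.681168 < 0 → root in [1.860000, 2.660000]
step 2: m = 2.260000, f(m) = -3.562422 < 0 → root in [2.260000, 2.660000]
step 3: m = 2.460000, f(m) = 6.971863 > 0 → root in [2.260000, 2.460000]
step 4: m = 2.360000, f(m) = 1.370444 > 0 → root in [2.260000, 2.360000]
step 5: m = 2.310000, f(m) = -1.176037 < 0 → root in [2.310000, 2.360000]
Midpoint of [2.310000, 2.360000] = 2.335000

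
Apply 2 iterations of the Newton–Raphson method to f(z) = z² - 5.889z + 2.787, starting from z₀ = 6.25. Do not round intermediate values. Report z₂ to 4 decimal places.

5.3727

f'(z) = 2z - 5.889
z_0 = 6.250000: f = 5.043250, f' = 6.611000 → z_1 = 6.250000 - (5.043250)/(6.611000) = 5.487143
z_1 = 5.487143: f = 0.581951, f' = 5.085285 → z_2 = 5.487143 - (0.581951)/(5.085285) = 5.372704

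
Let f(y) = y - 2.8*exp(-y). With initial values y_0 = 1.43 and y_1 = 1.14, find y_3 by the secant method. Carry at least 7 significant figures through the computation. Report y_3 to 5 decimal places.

Secant update: y_(k+1) = y_k − f(y_k)·(y_k − y_(k-1))/(f(y_k) − f(y_(k-1))).
f(y_0) = 0.759935, f(y_1) = 0.244507
y_2 = 1.140000 - (0.244507)·(1.140000 - 1.430000)/(0.244507 - (0.759935)) = 1.002431; f(y_2) = -0.025130
y_3 = 1.002431 - (-0.025130)·(1.002431 - 1.140000)/(-0.025130 - (0.244507)) = 1.015253; f(y_3) = 0.000782

1.01525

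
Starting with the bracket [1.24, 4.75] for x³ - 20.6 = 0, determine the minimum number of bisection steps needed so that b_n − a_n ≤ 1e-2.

9

Initial width b − a = 4.75 − 1.24 = 3.510000.
After n steps the width is (b−a)/2^n; need (b−a)/2^n ≤ 1e-2.
So n ≥ log₂(3.510000/1e-2) = log₂(351.0000) ≈ 8.4553.
Hence n = 9.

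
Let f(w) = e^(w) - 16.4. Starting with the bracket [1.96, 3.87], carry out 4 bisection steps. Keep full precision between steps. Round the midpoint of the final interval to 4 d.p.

f(1.960000) = -9.300673, f(3.870000) = 31.542386 (opposite signs)
step 1: m = 2.915000, f(m) = 2.048812 > 0 → root in [1.960000, 2.915000]
step 2: m = 2.437500, f(m) = -4.955606 < 0 → root in [2.437500, 2.915000]
step 3: m = 2.676250, f(m) = -1.869498 < 0 → root in [2.676250, 2.915000]
step 4: m = 2.795625, f(m) = -0.027141 < 0 → root in [2.795625, 2.915000]
Midpoint of [2.795625, 2.915000] = 2.855313

2.8553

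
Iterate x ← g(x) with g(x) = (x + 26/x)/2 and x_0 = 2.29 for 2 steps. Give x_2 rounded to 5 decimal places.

x_1 = g(2.290000) = 6.821856
x_2 = g(6.821856) = 5.316568

5.31657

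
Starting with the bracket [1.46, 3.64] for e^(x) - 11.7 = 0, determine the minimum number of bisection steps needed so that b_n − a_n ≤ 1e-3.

Initial width b − a = 3.64 − 1.46 = 2.180000.
After n steps the width is (b−a)/2^n; need (b−a)/2^n ≤ 1e-3.
So n ≥ log₂(2.180000/1e-3) = log₂(2180.0000) ≈ 11.0901.
Hence n = 12.

12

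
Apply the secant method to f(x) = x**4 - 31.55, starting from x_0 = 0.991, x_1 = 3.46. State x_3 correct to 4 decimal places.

1.8895

f(x_0) = -30.585517, f(x_1) = 111.769207
x_2 = 3.460000 - (111.769207)·(3.460000 - 0.991000)/(111.769207 - (-30.585517)) = 1.521475; f(x_2) = -26.191300
x_3 = 1.521475 - (-26.191300)·(1.521475 - 3.460000)/(-26.191300 - (111.769207)) = 1.889497; f(x_3) = -18.803679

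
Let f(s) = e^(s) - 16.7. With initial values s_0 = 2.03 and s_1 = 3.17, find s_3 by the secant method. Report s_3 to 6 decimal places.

2.790569

Secant update: s_(k+1) = s_k − f(s_k)·(s_k − s_(k-1))/(f(s_k) − f(s_(k-1))).
f(s_0) = -9.085914, f(s_1) = 7.107484
s_2 = 3.170000 - (7.107484)·(3.170000 - 2.030000)/(7.107484 - (-9.085914)) = 2.669640; f(s_2) = -2.265231
s_3 = 2.669640 - (-2.265231)·(2.669640 - 3.170000)/(-2.265231 - (7.107484)) = 2.790569; f(s_3) = -0.409720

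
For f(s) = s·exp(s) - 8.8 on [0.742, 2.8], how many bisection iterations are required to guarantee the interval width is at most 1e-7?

25

Initial width b − a = 2.8 − 0.742 = 2.058000.
After n steps the width is (b−a)/2^n; need (b−a)/2^n ≤ 1e-7.
So n ≥ log₂(2.058000/1e-7) = log₂(20580000.0000) ≈ 24.2947.
Hence n = 25.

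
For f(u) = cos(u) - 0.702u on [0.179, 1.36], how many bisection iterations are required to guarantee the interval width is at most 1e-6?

Initial width b − a = 1.36 − 0.179 = 1.181000.
After n steps the width is (b−a)/2^n; need (b−a)/2^n ≤ 1e-6.
So n ≥ log₂(1.181000/1e-6) = log₂(1181000.0000) ≈ 20.1716.
Hence n = 21.

21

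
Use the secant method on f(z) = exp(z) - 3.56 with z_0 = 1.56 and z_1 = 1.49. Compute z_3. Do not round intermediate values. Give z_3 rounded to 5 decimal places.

f(z_0) = 1.198821, f(z_1) = 0.877096
z_2 = 1.490000 - (0.877096)·(1.490000 - 1.560000)/(0.877096 - (1.198821)) = 1.299165; f(z_2) = 0.106232
z_3 = 1.299165 - (0.106232)·(1.299165 - 1.490000)/(0.106232 - (0.877096)) = 1.272866; f(z_3) = 0.011071

1.27287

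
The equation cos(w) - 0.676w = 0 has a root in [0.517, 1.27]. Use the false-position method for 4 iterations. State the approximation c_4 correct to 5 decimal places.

0.90903

False-position update: c = (a·f(b) − b·f(a))/(f(b) − f(a)); replace the endpoint whose sign matches f(c).
f(0.517000) = 0.519814, f(1.270000) = -0.562239
step 1: c = 0.878738, f(c) = 0.044096 > 0 → new bracket [0.878738, 1.270000]
step 2: c = 0.907193, f(c) = 0.002697 > 0 → new bracket [0.907193, 1.270000]
step 3: c = 0.908925, f(c) = 0.000161 > 0 → new bracket [0.908925, 1.270000]
step 4: c = 0.909028, f(c) = 0.000010 > 0 → new bracket [0.909028, 1.270000]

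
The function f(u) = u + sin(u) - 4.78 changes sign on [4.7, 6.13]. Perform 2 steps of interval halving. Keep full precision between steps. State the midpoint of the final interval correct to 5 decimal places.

f(4.700000) = -1.079923, f(6.130000) = 1.197413 (opposite signs)
step 1: m = 5.415000, f(m) = -0.128158 < 0 → root in [5.415000, 6.130000]
step 2: m = 5.772500, f(m) = 0.503725 > 0 → root in [5.415000, 5.772500]
Midpoint of [5.415000, 5.772500] = 5.593750

5.59375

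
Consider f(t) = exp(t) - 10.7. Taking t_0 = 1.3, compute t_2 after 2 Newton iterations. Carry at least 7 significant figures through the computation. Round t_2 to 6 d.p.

2.645284

f'(t) = exp(t)
t_0 = 1.300000: f = -7.030703, f' = 3.669297 → t_1 = 1.300000 - (-7.030703)/(3.669297) = 3.216090
t_1 = 3.216090: f = 14.230456, f' = 24.930456 → t_2 = 3.216090 - (14.230456)/(24.930456) = 2.645284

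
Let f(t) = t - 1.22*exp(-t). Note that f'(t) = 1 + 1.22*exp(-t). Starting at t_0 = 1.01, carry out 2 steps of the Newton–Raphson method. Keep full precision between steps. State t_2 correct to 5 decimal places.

t_0 = 1.010000: f = 0.565653, f' = 1.444347 → t_1 = 1.010000 - (0.565653)/(1.444347) = 0.618368
t_1 = 0.618368: f = -0.038996, f' = 1.657364 → t_2 = 0.618368 - (-0.038996)/(1.657364) = 0.641897

0.64190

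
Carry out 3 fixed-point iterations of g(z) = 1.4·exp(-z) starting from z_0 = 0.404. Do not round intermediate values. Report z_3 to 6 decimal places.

0.807904

z_1 = g(0.404000) = 0.934702
z_2 = g(0.934702) = 0.549784
z_3 = g(0.549784) = 0.807904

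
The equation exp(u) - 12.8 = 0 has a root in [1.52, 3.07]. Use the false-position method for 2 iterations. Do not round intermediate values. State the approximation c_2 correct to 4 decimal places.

2.4808

f(1.520000) = -8.227775, f(3.070000) = 8.741903
step 1: c = 2.271520, f(c) = -3.105876 < 0 → new bracket [2.271520, 3.070000]
step 2: c = 2.480840, f(c) = -0.848698 < 0 → new bracket [2.480840, 3.070000]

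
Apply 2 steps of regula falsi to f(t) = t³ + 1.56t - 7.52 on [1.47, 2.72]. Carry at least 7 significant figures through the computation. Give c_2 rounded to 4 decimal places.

f(1.470000) = -2.050277, f(2.720000) = 16.846848
step 1: c = 1.605621, f(c) = -0.875910 < 0 → new bracket [1.605621, 2.720000]
step 2: c = 1.660697, f(c) = -0.349254 < 0 → new bracket [1.660697, 2.720000]

1.6607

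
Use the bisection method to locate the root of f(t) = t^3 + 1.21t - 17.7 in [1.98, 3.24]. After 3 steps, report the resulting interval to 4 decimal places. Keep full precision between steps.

[2.2950, 2.4525]

f(1.980000) = -7.541808, f(3.240000) = 20.232624 (opposite signs)
step 1: m = 2.610000, f(m) = 3.237681 > 0 → root in [1.980000, 2.610000]
step 2: m = 2.295000, f(m) = -2.835228 < 0 → root in [2.295000, 2.610000]
step 3: m = 2.452500, f(m) = 0.018715 > 0 → root in [2.295000, 2.452500]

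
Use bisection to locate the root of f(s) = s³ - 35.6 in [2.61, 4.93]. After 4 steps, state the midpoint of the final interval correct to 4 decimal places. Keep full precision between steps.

f(2.610000) = -17.820419, f(4.930000) = 84.223157 (opposite signs)
step 1: m = 3.770000, f(m) = 17.982633 > 0 → root in [2.610000, 3.770000]
step 2: m = 3.190000, f(m) = -3.138241 < 0 → root in [3.190000, 3.770000]
step 3: m = 3.480000, f(m) = 6.544192 > 0 → root in [3.190000, 3.480000]
step 4: m = 3.335000, f(m) = 1.492620 > 0 → root in [3.190000, 3.335000]
Midpoint of [3.190000, 3.335000] = 3.262500

3.2625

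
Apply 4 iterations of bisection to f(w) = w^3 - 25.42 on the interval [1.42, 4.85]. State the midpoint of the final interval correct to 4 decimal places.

3.0278

f(1.420000) = -22.556712, f(4.850000) = 88.664125 (opposite signs)
step 1: m = 3.135000, f(m) = 5.391485 > 0 → root in [1.420000, 3.135000]
step 2: m = 2.277500, f(m) = -13.606593 < 0 → root in [2.277500, 3.135000]
step 3: m = 2.706250, f(m) = -5.599996 < 0 → root in [2.706250, 3.135000]
step 4: m = 2.920625, f(m) = -0.506922 < 0 → root in [2.920625, 3.135000]
Midpoint of [2.920625, 3.135000] = 3.027812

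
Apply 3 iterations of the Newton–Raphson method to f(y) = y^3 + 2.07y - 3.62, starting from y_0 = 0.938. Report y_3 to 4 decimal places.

f'(y) = 3y^2 + 2.07
y_0 = 0.938000: f = -0.853046, f' = 4.709532 → y_1 = 0.938000 - (-0.853046)/(4.709532) = 1.119132
y_1 = 1.119132: f = 0.098267, f' = 5.827368 → y_2 = 1.119132 - (0.098267)/(5.827368) = 1.102269
y_2 = 1.102269: f = 0.000950, f' = 5.714990 → y_3 = 1.102269 - (0.000950)/(5.714990) = 1.102103

1.1021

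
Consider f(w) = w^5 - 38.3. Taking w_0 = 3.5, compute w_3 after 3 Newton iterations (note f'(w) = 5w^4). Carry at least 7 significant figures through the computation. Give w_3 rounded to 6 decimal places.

2.149542

w_0 = 3.500000: f = 486.918750, f' = 750.312500 → w_1 = 3.500000 - (486.918750)/(750.312500) = 2.851045
w_1 = 2.851045: f = 150.073872, f' = 330.359298 → w_2 = 2.851045 - (150.073872)/(330.359298) = 2.396771
w_2 = 2.396771: f = 40.791977, f' = 164.996963 → w_3 = 2.396771 - (40.791977)/(164.996963) = 2.149542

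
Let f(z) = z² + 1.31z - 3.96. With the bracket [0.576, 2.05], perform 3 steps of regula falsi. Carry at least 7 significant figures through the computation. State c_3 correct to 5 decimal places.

1.43777

False-position update: c = (a·f(b) − b·f(a))/(f(b) − f(a)); replace the endpoint whose sign matches f(c).
f(0.576000) = -2.873664, f(2.050000) = 2.928000
step 1: c = 1.306098, f(c) = -0.543121 < 0 → new bracket [1.306098, 2.050000]
step 2: c = 1.422495, f(c) = -0.073040 < 0 → new bracket [1.422495, 2.050000]
step 3: c = 1.437767, f(c) = -0.009350 < 0 → new bracket [1.437767, 2.050000]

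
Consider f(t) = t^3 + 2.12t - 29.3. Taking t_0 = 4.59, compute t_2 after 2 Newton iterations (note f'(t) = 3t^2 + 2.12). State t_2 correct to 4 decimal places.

2.9347

t_0 = 4.590000: f = 77.133379, f' = 65.324300 → t_1 = 4.590000 - (77.133379)/(65.324300) = 3.409224
t_1 = 3.409224: f = 17.552304, f' = 36.988421 → t_2 = 3.409224 - (17.552304)/(36.988421) = 2.934689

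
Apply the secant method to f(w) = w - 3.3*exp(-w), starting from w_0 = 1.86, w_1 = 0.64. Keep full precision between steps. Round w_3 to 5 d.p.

1.11026

Secant update: w_(k+1) = w_k − f(w_k)·(w_k − w_(k-1))/(f(w_k) − f(w_(k-1))).
f(w_0) = 1.346280, f(w_1) = -1.100065
w_2 = 0.640000 - (-1.100065)·(0.640000 - 1.860000)/(-1.100065 - (1.346280)) = 1.188606; f(w_2) = 0.183275
w_3 = 1.188606 - (0.183275)·(1.188606 - 0.640000)/(0.183275 - (-1.100065)) = 1.110259; f(w_3) = 0.022996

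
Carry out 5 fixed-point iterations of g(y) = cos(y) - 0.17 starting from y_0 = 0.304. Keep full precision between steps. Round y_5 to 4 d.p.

y_1 = g(0.304000) = 0.784147
y_2 = g(0.784147) = 0.537991
y_3 = g(0.537991) = 0.688740
y_4 = g(0.688740) = 0.602048
y_5 = g(0.602048) = 0.654178

0.6542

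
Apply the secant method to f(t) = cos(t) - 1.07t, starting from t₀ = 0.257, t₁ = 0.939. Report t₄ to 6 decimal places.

f(t_0) = 0.692167, f(t_1) = -0.414135
t_2 = 0.939000 - (-0.414135)·(0.939000 - 0.257000)/(-0.414135 - (0.692167)) = 0.683699; f(t_2) = 0.043684
t_3 = 0.683699 - (0.043684)·(0.683699 - 0.939000)/(0.043684 - (-0.414135)) = 0.708059; f(t_3) = 0.002003
t_4 = 0.708059 - (0.002003)·(0.708059 - 0.683699)/(0.002003 - (0.043684)) = 0.709229; f(t_4) = -0.000011

0.709229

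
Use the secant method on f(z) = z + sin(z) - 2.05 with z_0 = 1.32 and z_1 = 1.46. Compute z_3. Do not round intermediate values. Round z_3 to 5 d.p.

Secant update: z_(k+1) = z_k − f(z_k)·(z_k − z_(k-1))/(f(z_k) − f(z_(k-1))).
f(z_0) = 0.238715, f(z_1) = 0.403868
z_2 = 1.460000 - (0.403868)·(1.460000 - 1.320000)/(0.403868 - (0.238715)) = 1.117642; f(z_2) = -0.033288
z_3 = 1.117642 - (-0.033288)·(1.117642 - 1.460000)/(-0.033288 - (0.403868)) = 1.143711; f(z_3) = 0.003888

1.14371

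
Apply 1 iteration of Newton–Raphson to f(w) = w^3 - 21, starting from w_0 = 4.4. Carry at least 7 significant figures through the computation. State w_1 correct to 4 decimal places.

3.2949

Newton update: w ← w − f(w)/f'(w).
f'(w) = 3w^2
w_0 = 4.400000: f = 64.184000, f' = 58.080000 → w_1 = 4.400000 - (64.184000)/(58.080000) = 3.294904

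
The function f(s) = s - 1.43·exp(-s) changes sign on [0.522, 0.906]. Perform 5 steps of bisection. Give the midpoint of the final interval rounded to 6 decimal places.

0.708000

f(0.522000) = -0.326466, f(0.906000) = 0.328083 (opposite signs)
step 1: m = 0.714000, f(m) = 0.013755 > 0 → root in [0.522000, 0.714000]
step 2: m = 0.618000, f(m) = -0.152801 < 0 → root in [0.618000, 0.714000]
step 3: m = 0.666000, f(m) = -0.068676 < 0 → root in [0.666000, 0.714000]
step 4: m = 0.690000, f(m) = -0.027254 < 0 → root in [0.690000, 0.714000]
step 5: m = 0.702000, f(m) = -0.006698 < 0 → root in [0.702000, 0.714000]
Midpoint of [0.702000, 0.714000] = 0.708000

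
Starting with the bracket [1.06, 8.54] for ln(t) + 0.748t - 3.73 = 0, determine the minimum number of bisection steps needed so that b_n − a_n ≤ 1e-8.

30

Initial width b − a = 8.54 − 1.06 = 7.480000.
After n steps the width is (b−a)/2^n; need (b−a)/2^n ≤ 1e-8.
So n ≥ log₂(7.480000/1e-8) = log₂(748000000.0000) ≈ 29.4785.
Hence n = 30.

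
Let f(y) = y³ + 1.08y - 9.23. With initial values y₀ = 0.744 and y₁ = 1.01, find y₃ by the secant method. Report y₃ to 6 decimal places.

f(y_0) = -8.014649, f(y_1) = -7.108899
y_2 = 1.010000 - (-7.108899)·(1.010000 - 0.744000)/(-7.108899 - (-8.014649)) = 3.097736; f(y_2) = 23.841325
y_3 = 3.097736 - (23.841325)·(3.097736 - 1.010000)/(23.841325 - (-7.108899)) = 1.489528; f(y_3) = -4.316502

1.489528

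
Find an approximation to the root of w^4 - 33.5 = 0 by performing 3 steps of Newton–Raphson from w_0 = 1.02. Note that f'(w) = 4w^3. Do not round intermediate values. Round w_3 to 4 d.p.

w_0 = 1.020000: f = -32.417568, f' = 4.244832 → w_1 = 1.020000 - (-32.417568)/(4.244832) = 8.656950
w_1 = 8.656950: f = 5582.919606, f' = 2595.103309 → w_2 = 8.656950 - (5582.919606)/(2595.103309) = 6.505621
w_2 = 6.505621: f = 1757.745283, f' = 1101.352358 → w_3 = 6.505621 - (1757.745283)/(1101.352358) = 4.909633

4.9096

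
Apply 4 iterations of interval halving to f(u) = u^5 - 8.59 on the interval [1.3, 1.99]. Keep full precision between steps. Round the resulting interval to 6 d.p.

f(1.300000) = -4.877070, f(1.990000) = 22.617960 (opposite signs)
step 1: m = 1.645000, f(m) = 3.455630 > 0 → root in [1.300000, 1.645000]
step 2: m = 1.472500, f(m) = -1.667284 < 0 → root in [1.472500, 1.645000]
step 3: m = 1.558750, f(m) = 0.612002 > 0 → root in [1.472500, 1.558750]
step 4: m = 1.515625, f(m) = -0.592416 < 0 → root in [1.515625, 1.558750]

[1.515625, 1.558750]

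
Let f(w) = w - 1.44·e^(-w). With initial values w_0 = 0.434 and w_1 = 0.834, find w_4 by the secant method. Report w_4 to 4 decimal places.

Secant update: w_(k+1) = w_k − f(w_k)·(w_k − w_(k-1))/(f(w_k) − f(w_(k-1))).
f(w_0) = -0.498994, f(w_1) = 0.208596
w_2 = 0.834000 - (0.208596)·(0.834000 - 0.434000)/(0.208596 - (-0.498994)) = 0.716081; f(w_2) = 0.012405
w_3 = 0.716081 - (0.012405)·(0.716081 - 0.834000)/(0.012405 - (0.208596)) = 0.708625; f(w_3) = -0.000317
w_4 = 0.708625 - (-0.000317)·(0.708625 - 0.716081)/(-0.000317 - (0.012405)) = 0.708811; f(w_4) = 0.000000

0.7088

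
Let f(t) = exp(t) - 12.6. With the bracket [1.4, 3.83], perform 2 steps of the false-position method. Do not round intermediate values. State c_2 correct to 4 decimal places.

f(1.400000) = -8.544800, f(3.830000) = 33.462538
step 1: c = 1.894291, f(c) = -5.952164 < 0 → new bracket [1.894291, 3.830000]
step 2: c = 2.186610, f(c) = -3.695025 < 0 → new bracket [2.186610, 3.830000]

2.1866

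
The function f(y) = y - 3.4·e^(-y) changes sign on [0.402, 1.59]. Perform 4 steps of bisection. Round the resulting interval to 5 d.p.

f(0.402000) = -1.872535, f(1.590000) = 0.896653 (opposite signs)
step 1: m = 0.996000, f(m) = -0.259803 < 0 → root in [0.996000, 1.590000]
step 2: m = 1.293000, f(m) = 0.359883 > 0 → root in [0.996000, 1.293000]
step 3: m = 1.144500, f(m) = 0.061998 > 0 → root in [0.996000, 1.144500]
step 4: m = 1.070250, f(m) = -0.095687 < 0 → root in [1.070250, 1.144500]

[1.07025, 1.14450]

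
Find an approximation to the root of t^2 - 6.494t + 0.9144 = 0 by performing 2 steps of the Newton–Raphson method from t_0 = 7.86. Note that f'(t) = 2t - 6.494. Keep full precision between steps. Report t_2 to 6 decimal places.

6.359116

t_0 = 7.860000: f = 11.651160, f' = 9.226000 → t_1 = 7.860000 - (11.651160)/(9.226000) = 6.597139
t_1 = 6.597139: f = 1.594819, f' = 6.700277 → t_2 = 6.597139 - (1.594819)/(6.700277) = 6.359116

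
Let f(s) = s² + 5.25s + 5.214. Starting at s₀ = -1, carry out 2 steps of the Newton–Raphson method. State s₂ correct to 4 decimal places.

f'(s) = 2s + 5.25
s_0 = -1.000000: f = 0.964000, f' = 3.250000 → s_1 = -1.000000 - (0.964000)/(3.250000) = -1.296615
s_1 = -1.296615: f = 0.087981, f' = 2.656769 → s_2 = -1.296615 - (0.087981)/(2.656769) = -1.329731

-1.3297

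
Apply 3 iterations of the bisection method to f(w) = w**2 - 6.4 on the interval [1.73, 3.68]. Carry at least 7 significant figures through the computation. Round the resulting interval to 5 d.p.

[2.46125, 2.70500]

f(1.730000) = -3.407100, f(3.680000) = 7.142400 (opposite signs)
step 1: m = 2.705000, f(m) = 0.917025 > 0 → root in [1.730000, 2.705000]
step 2: m = 2.217500, f(m) = -1.482694 < 0 → root in [2.217500, 2.705000]
step 3: m = 2.461250, f(m) = -0.342248 < 0 → root in [2.461250, 2.705000]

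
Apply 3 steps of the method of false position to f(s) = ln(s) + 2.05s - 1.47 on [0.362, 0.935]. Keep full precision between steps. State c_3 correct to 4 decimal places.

0.8165

f(0.362000) = -1.744011, f(0.935000) = 0.379541
step 1: c = 0.832588, f(c) = 0.053589 > 0 → new bracket [0.362000, 0.832588]
step 2: c = 0.818559, f(c) = 0.007836 > 0 → new bracket [0.362000, 0.818559]
step 3: c = 0.816517, f(c) = 0.001152 > 0 → new bracket [0.362000, 0.816517]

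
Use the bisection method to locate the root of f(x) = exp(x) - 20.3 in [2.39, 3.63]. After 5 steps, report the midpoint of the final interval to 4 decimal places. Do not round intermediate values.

3.0294

f(2.390000) = -9.386506, f(3.630000) = 17.412817 (opposite signs)
step 1: m = 3.010000, f(m) = -0.012600 < 0 → root in [3.010000, 3.630000]
step 2: m = 3.320000, f(m) = 7.360351 > 0 → root in [3.010000, 3.320000]
step 3: m = 3.165000, f(m) = 3.388744 > 0 → root in [3.010000, 3.165000]
step 4: m = 3.087500, f(m) = 1.622204 > 0 → root in [3.010000, 3.087500]
step 5: m = 3.048750, f(m) = 0.788967 > 0 → root in [3.010000, 3.048750]
Midpoint of [3.010000, 3.048750] = 3.029375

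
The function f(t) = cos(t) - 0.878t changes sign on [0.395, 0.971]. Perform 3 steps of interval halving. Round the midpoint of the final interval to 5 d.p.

0.79100

f(0.395000) = 0.576187, f(0.971000) = -0.288064 (opposite signs)
step 1: m = 0.683000, f(m) = 0.176009 > 0 → root in [0.683000, 0.971000]
step 2: m = 0.827000, f(m) = -0.049019 < 0 → root in [0.683000, 0.827000]
step 3: m = 0.755000, f(m) = 0.065382 > 0 → root in [0.755000, 0.827000]
Midpoint of [0.755000, 0.827000] = 0.791000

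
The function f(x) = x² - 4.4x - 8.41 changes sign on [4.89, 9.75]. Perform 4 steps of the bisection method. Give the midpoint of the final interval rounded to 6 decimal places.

5.953125

f(4.890000) = -6.013900, f(9.750000) = 43.752500 (opposite signs)
step 1: m = 7.320000, f(m) = 12.964400 > 0 → root in [4.890000, 7.320000]
step 2: m = 6.105000, f(m) = 1.999025 > 0 → root in [4.890000, 6.105000]
step 3: m = 5.497500, f(m) = -2.376494 < 0 → root in [5.497500, 6.105000]
step 4: m = 5.801250, f(m) = -0.280998 < 0 → root in [5.801250, 6.105000]
Midpoint of [5.801250, 6.105000] = 5.953125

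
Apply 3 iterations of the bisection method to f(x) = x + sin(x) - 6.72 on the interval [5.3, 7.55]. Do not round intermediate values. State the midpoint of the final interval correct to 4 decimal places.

f(5.300000) = -2.252267, f(7.550000) = 1.784152 (opposite signs)
step 1: m = 6.425000, f(m) = -0.153660 < 0 → root in [6.425000, 7.550000]
step 2: m = 6.987500, f(m) = 0.915012 > 0 → root in [6.425000, 6.987500]
step 3: m = 6.706250, f(m) = 0.396807 > 0 → root in [6.425000, 6.706250]
Midpoint of [6.425000, 6.706250] = 6.565625

6.5656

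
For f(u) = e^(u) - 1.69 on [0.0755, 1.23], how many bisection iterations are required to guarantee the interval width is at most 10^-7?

24

Initial width b − a = 1.23 − 0.0755 = 1.154500.
After n steps the width is (b−a)/2^n; need (b−a)/2^n ≤ 10^-7.
So n ≥ log₂(1.154500/10^-7) = log₂(11545000.0000) ≈ 23.4608.
Hence n = 24.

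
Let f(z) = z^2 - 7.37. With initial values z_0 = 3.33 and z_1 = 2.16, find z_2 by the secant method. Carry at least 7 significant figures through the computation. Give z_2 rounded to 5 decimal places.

2.65260

f(z_0) = 3.718900, f(z_1) = -2.704400
z_2 = 2.160000 - (-2.704400)·(2.160000 - 3.330000)/(-2.704400 - (3.718900)) = 2.652605; f(z_2) = -0.333688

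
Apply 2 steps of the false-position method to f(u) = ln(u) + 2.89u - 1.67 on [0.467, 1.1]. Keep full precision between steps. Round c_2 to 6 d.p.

0.702240

f(0.467000) = -1.081796, f(1.100000) = 1.604310
step 1: c = 0.721933, f(c) = 0.090563 > 0 → new bracket [0.467000, 0.721933]
step 2: c = 0.702240, f(c) = 0.005992 > 0 → new bracket [0.467000, 0.702240]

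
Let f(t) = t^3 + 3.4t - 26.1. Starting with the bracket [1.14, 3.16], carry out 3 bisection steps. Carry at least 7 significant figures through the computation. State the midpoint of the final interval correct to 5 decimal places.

2.52875

f(1.140000) = -20.742456, f(3.160000) = 16.198496 (opposite signs)
step 1: m = 2.150000, f(m) = -8.851625 < 0 → root in [2.150000, 3.160000]
step 2: m = 2.655000, f(m) = 1.642161 > 0 → root in [2.150000, 2.655000]
step 3: m = 2.402500, f(m) = -4.064255 < 0 → root in [2.402500, 2.655000]
Midpoint of [2.402500, 2.655000] = 2.528750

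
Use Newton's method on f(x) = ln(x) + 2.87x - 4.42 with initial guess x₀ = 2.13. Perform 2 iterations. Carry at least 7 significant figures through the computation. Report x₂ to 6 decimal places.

1.418272

f'(x) = 1/x + 2.87
x_0 = 2.130000: f = 2.449222, f' = 3.339484 → x_1 = 2.130000 - (2.449222)/(3.339484) = 1.396587
x_1 = 1.396587: f = -0.077765, f' = 3.586031 → x_2 = 1.396587 - (-0.077765)/(3.586031) = 1.418272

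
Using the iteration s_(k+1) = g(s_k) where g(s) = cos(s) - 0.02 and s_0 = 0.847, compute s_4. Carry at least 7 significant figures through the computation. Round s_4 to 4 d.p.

0.7510

s_1 = g(0.847000) = 0.642234
s_2 = g(0.642234) = 0.780760
s_3 = g(0.780760) = 0.690379
s_4 = g(0.690379) = 0.751005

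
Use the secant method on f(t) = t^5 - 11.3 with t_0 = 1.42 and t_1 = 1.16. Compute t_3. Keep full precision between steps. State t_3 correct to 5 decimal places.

f(t_0) = -5.526466, f(t_1) = -9.199658
t_2 = 1.160000 - (-9.199658)·(1.160000 - 1.420000)/(-9.199658 - (-5.526466)) = 1.811180; f(t_2) = 8.189858
t_3 = 1.811180 - (8.189858)·(1.811180 - 1.160000)/(8.189858 - (-9.199658)) = 1.504497; f(t_3) = -3.591732

1.50450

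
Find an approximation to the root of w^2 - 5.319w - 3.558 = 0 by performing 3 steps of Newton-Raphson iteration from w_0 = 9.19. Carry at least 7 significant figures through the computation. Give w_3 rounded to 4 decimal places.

Newton update: w ← w − f(w)/f'(w).
f'(w) = 2w - 5.319
w_0 = 9.190000: f = 32.016490, f' = 13.061000 → w_1 = 9.190000 - (32.016490)/(13.061000) = 6.738695
w_1 = 6.738695: f = 6.008894, f' = 8.158391 → w_2 = 6.738695 - (6.008894)/(8.158391) = 6.002166
w_2 = 6.002166: f = 0.542476, f' = 6.685332 → w_3 = 6.002166 - (0.542476)/(6.685332) = 5.921022

5.9210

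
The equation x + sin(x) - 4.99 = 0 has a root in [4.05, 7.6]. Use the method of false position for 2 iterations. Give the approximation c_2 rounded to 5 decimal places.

f(4.050000) = -1.728525, f(7.600000) = 3.577920
step 1: c = 5.206380, f(c) = -0.664068 < 0 → new bracket [5.206380, 7.600000]
step 2: c = 5.581092, f(c) = -0.054725 < 0 → new bracket [5.581092, 7.600000]

5.58109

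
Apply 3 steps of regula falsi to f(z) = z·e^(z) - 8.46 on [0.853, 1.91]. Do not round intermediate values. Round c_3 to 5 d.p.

f(0.853000) = -6.458285, f(1.910000) = 4.438400
step 1: c = 1.479466, f(c) = -1.964251 < 0 → new bracket [1.479466, 1.910000]
step 2: c = 1.611549, f(c) = -0.385231 < 0 → new bracket [1.611549, 1.910000]
step 3: c = 1.635384, f(c) = -0.068145 < 0 → new bracket [1.635384, 1.910000]

1.63538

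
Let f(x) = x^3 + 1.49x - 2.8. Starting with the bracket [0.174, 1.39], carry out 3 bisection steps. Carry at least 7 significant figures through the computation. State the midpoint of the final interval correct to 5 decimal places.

1.01000

f(0.174000) = -2.535472, f(1.390000) = 1.956719 (opposite signs)
step 1: m = 0.782000, f(m) = -1.156608 < 0 → root in [0.782000, 1.390000]
step 2: m = 1.086000, f(m) = 0.098964 > 0 → root in [0.782000, 1.086000]
step 3: m = 0.934000, f(m) = -0.593559 < 0 → root in [0.934000, 1.086000]
Midpoint of [0.934000, 1.086000] = 1.010000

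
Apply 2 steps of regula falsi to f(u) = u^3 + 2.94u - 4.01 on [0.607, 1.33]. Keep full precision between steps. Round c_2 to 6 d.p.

1.001874

f(0.607000) = -2.001771, f(1.330000) = 2.252837
step 1: c = 0.947168, f(c) = -0.375597 < 0 → new bracket [0.947168, 1.330000]
step 2: c = 1.001874, f(c) = -0.058860 < 0 → new bracket [1.001874, 1.330000]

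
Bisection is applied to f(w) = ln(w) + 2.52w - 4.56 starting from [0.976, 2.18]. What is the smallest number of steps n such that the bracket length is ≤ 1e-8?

Initial width b − a = 2.18 − 0.976 = 1.204000.
After n steps the width is (b−a)/2^n; need (b−a)/2^n ≤ 1e-8.
So n ≥ log₂(1.204000/1e-8) = log₂(120400000.0000) ≈ 26.8433.
Hence n = 27.

27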